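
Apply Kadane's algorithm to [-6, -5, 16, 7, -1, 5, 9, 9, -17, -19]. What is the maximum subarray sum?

Using Kadane's algorithm on [-6, -5, 16, 7, -1, 5, 9, 9, -17, -19]:

Scanning through the array:
Position 1 (value -5): max_ending_here = -5, max_so_far = -5
Position 2 (value 16): max_ending_here = 16, max_so_far = 16
Position 3 (value 7): max_ending_here = 23, max_so_far = 23
Position 4 (value -1): max_ending_here = 22, max_so_far = 23
Position 5 (value 5): max_ending_here = 27, max_so_far = 27
Position 6 (value 9): max_ending_here = 36, max_so_far = 36
Position 7 (value 9): max_ending_here = 45, max_so_far = 45
Position 8 (value -17): max_ending_here = 28, max_so_far = 45
Position 9 (value -19): max_ending_here = 9, max_so_far = 45

Maximum subarray: [16, 7, -1, 5, 9, 9]
Maximum sum: 45

The maximum subarray is [16, 7, -1, 5, 9, 9] with sum 45. This subarray runs from index 2 to index 7.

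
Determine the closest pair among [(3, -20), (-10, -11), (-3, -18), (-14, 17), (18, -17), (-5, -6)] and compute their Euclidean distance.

Computing all pairwise distances among 6 points:

d((3, -20), (-10, -11)) = 15.8114
d((3, -20), (-3, -18)) = 6.3246 <-- minimum
d((3, -20), (-14, 17)) = 40.7185
d((3, -20), (18, -17)) = 15.2971
d((3, -20), (-5, -6)) = 16.1245
d((-10, -11), (-3, -18)) = 9.8995
d((-10, -11), (-14, 17)) = 28.2843
d((-10, -11), (18, -17)) = 28.6356
d((-10, -11), (-5, -6)) = 7.0711
d((-3, -18), (-14, 17)) = 36.6879
d((-3, -18), (18, -17)) = 21.0238
d((-3, -18), (-5, -6)) = 12.1655
d((-14, 17), (18, -17)) = 46.6905
d((-14, 17), (-5, -6)) = 24.6982
d((18, -17), (-5, -6)) = 25.4951

Closest pair: (3, -20) and (-3, -18) with distance 6.3246

The closest pair is (3, -20) and (-3, -18) with Euclidean distance 6.3246. For 6 points, brute-force pairwise comparison is shown above. For large n, the divide-and-conquer algorithm (sort by x, recurse on halves, check the dividing strip) achieves O(n log n).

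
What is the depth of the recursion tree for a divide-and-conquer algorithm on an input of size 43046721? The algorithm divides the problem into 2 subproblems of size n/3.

For divide and conquer with division factor 3:

Problem sizes at each level:
Level 0: 43046721
Level 1: 14348907
Level 2: 4782969
Level 3: 1594323
Level 4: 531441
Level 5: 177147
Level 6: 59049
Level 7: 19683
Level 8: 6561
Level 9: 2187
Level 10: 729
Level 11: 243
Level 12: 81
Level 13: 27
Level 14: 9
Level 15: 3
Level 16: 1

The root is level 0 and the size-1 base case is level 16 (the tree spans levels 0 through 16, i.e. 17 levels counting the root), so the depth is the number of divisions: log_3(43046721) = 16

The recursion tree depth is log_3(43046721) = 16. At each level, the problem size is divided by 3, so it takes 16 divisions to reduce to a base case of size 1. The algorithm makes 2 recursive calls at each level.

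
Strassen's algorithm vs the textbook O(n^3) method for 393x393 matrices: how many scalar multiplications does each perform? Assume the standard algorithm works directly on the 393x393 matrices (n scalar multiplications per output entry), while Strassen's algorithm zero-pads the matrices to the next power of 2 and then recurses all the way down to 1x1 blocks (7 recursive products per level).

Matrix multiplication for 393x393 matrices:

Strassen's algorithm requires power-of-2 dimensions. Pad 393x393 to 512x512 (next power of 2).

Standard algorithm: 393^3 = 60698457 multiplications
Strassen's algorithm: 7^(log2(512)) = 7^9 = 40353607 multiplications
Savings: 60698457 - 40353607 = 20344850 multiplications

Standard: 60698457 multiplications (393^3). Strassen: 40353607 multiplications (7^9, after padding to 512x512). Strassen reduces 8 recursive multiplications to 7 at each level.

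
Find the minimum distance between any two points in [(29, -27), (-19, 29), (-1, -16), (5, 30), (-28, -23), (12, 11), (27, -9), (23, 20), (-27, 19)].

Computing all pairwise distances among 9 points:

d((29, -27), (-19, 29)) = 73.7564
d((29, -27), (-1, -16)) = 31.9531
d((29, -27), (5, 30)) = 61.8466
d((29, -27), (-28, -23)) = 57.1402
d((29, -27), (12, 11)) = 41.6293
d((29, -27), (27, -9)) = 18.1108
d((29, -27), (23, 20)) = 47.3814
d((29, -27), (-27, 19)) = 72.4707
d((-19, 29), (-1, -16)) = 48.4665
d((-19, 29), (5, 30)) = 24.0208
d((-19, 29), (-28, -23)) = 52.7731
d((-19, 29), (12, 11)) = 35.8469
d((-19, 29), (27, -9)) = 59.6657
d((-19, 29), (23, 20)) = 42.9535
d((-19, 29), (-27, 19)) = 12.8062 <-- minimum
d((-1, -16), (5, 30)) = 46.3897
d((-1, -16), (-28, -23)) = 27.8927
d((-1, -16), (12, 11)) = 29.9666
d((-1, -16), (27, -9)) = 28.8617
d((-1, -16), (23, 20)) = 43.2666
d((-1, -16), (-27, 19)) = 43.6005
d((5, 30), (-28, -23)) = 62.434
d((5, 30), (12, 11)) = 20.2485
d((5, 30), (27, -9)) = 44.7772
d((5, 30), (23, 20)) = 20.5913
d((5, 30), (-27, 19)) = 33.8378
d((-28, -23), (12, 11)) = 52.4976
d((-28, -23), (27, -9)) = 56.7539
d((-28, -23), (23, 20)) = 66.7083
d((-28, -23), (-27, 19)) = 42.0119
d((12, 11), (27, -9)) = 25.0
d((12, 11), (23, 20)) = 14.2127
d((12, 11), (-27, 19)) = 39.8121
d((27, -9), (23, 20)) = 29.2746
d((27, -9), (-27, 19)) = 60.8276
d((23, 20), (-27, 19)) = 50.01

Closest pair: (-19, 29) and (-27, 19) with distance 12.8062

The closest pair is (-19, 29) and (-27, 19) with Euclidean distance 12.8062. For 9 points, brute-force pairwise comparison is shown above. For large n, the divide-and-conquer algorithm (sort by x, recurse on halves, check the dividing strip) achieves O(n log n).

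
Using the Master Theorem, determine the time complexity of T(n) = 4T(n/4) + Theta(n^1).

Master Theorem for T(n) = 4T(n/4) + O(n^1):

a = 4, b = 4, c = 1
log_b(a) = log_4(4) = 1.0000

Case 2: c = 1 = log_4(4) = 1.0000
T(n) = O(n^1 log n) = O(n log n)

For T(n) = 4T(n/4) + O(n^1): log_4(4) = 1.0000. This is Case 2 of the Master Theorem (c = log_b(a), equal work at all levels), giving O(n log n).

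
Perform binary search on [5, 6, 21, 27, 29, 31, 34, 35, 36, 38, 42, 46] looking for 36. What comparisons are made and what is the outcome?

Binary search for 36 in [5, 6, 21, 27, 29, 31, 34, 35, 36, 38, 42, 46]:

lo=0, hi=11, mid=5, arr[mid]=31 -> 31 < 36, search right half
lo=6, hi=11, mid=8, arr[mid]=36 -> Found target at index 8!

Binary search finds 36 at index 8 after 2 comparisons. The search repeatedly halves the search space by comparing with the middle element.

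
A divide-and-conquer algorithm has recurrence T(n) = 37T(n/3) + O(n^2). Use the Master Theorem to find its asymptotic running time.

Master Theorem for T(n) = 37T(n/3) + O(n^2):

a = 37, b = 3, c = 2
log_b(a) = log_3(37) = 3.2868

Case 1: c = 2 < log_3(37) = 3.2868
T(n) = O(n^(log_3 37))

For T(n) = 37T(n/3) + O(n^2): log_3(37) = 3.2868. This is Case 1 of the Master Theorem (c < log_b(a), work dominated by leaves), giving O(n^(log_3 37)).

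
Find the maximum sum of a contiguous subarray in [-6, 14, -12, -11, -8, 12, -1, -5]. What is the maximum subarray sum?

Using Kadane's algorithm on [-6, 14, -12, -11, -8, 12, -1, -5]:

Scanning through the array:
Position 1 (value 14): max_ending_here = 14, max_so_far = 14
Position 2 (value -12): max_ending_here = 2, max_so_far = 14
Position 3 (value -11): max_ending_here = -9, max_so_far = 14
Position 4 (value -8): max_ending_here = -8, max_so_far = 14
Position 5 (value 12): max_ending_here = 12, max_so_far = 14
Position 6 (value -1): max_ending_here = 11, max_so_far = 14
Position 7 (value -5): max_ending_here = 6, max_so_far = 14

Maximum subarray: [14]
Maximum sum: 14

The maximum subarray is [14] with sum 14. This subarray runs from index 1 to index 1.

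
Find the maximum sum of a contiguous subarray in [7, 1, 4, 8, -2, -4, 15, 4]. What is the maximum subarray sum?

Using Kadane's algorithm on [7, 1, 4, 8, -2, -4, 15, 4]:

Scanning through the array:
Position 1 (value 1): max_ending_here = 8, max_so_far = 8
Position 2 (value 4): max_ending_here = 12, max_so_far = 12
Position 3 (value 8): max_ending_here = 20, max_so_far = 20
Position 4 (value -2): max_ending_here = 18, max_so_far = 20
Position 5 (value -4): max_ending_here = 14, max_so_far = 20
Position 6 (value 15): max_ending_here = 29, max_so_far = 29
Position 7 (value 4): max_ending_here = 33, max_so_far = 33

Maximum subarray: [7, 1, 4, 8, -2, -4, 15, 4]
Maximum sum: 33

The maximum subarray is [7, 1, 4, 8, -2, -4, 15, 4] with sum 33. This subarray runs from index 0 to index 7.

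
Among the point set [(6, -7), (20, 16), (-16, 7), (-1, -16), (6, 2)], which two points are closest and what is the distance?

Computing all pairwise distances among 5 points:

d((6, -7), (20, 16)) = 26.9258
d((6, -7), (-16, 7)) = 26.0768
d((6, -7), (-1, -16)) = 11.4018
d((6, -7), (6, 2)) = 9.0 <-- minimum
d((20, 16), (-16, 7)) = 37.108
d((20, 16), (-1, -16)) = 38.2753
d((20, 16), (6, 2)) = 19.799
d((-16, 7), (-1, -16)) = 27.4591
d((-16, 7), (6, 2)) = 22.561
d((-1, -16), (6, 2)) = 19.3132

Closest pair: (6, -7) and (6, 2) with distance 9.0

The closest pair is (6, -7) and (6, 2) with Euclidean distance 9.0. For 5 points, brute-force pairwise comparison is shown above. For large n, the divide-and-conquer algorithm (sort by x, recurse on halves, check the dividing strip) achieves O(n log n).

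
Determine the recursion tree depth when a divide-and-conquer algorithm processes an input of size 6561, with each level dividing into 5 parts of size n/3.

For divide and conquer with division factor 3:

Problem sizes at each level:
Level 0: 6561
Level 1: 2187
Level 2: 729
Level 3: 243
Level 4: 81
Level 5: 27
Level 6: 9
Level 7: 3
Level 8: 1

The root is level 0 and the size-1 base case is level 8 (the tree spans levels 0 through 8, i.e. 9 levels counting the root), so the depth is the number of divisions: log_3(6561) = 8

The recursion tree depth is log_3(6561) = 8. At each level, the problem size is divided by 3, so it takes 8 divisions to reduce to a base case of size 1. The algorithm makes 5 recursive calls at each level.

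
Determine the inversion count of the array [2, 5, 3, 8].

Finding inversions in [2, 5, 3, 8]:

(1, 2): arr[1]=5 > arr[2]=3

Total inversions: 1

The array has 1 inversion(s): (1,2). Each pair (i,j) satisfies i < j and arr[i] > arr[j].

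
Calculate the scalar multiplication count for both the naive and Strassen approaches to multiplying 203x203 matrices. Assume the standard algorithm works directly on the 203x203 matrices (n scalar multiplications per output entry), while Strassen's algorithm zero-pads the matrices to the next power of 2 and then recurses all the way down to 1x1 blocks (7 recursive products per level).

Matrix multiplication for 203x203 matrices:

Strassen's algorithm requires power-of-2 dimensions. Pad 203x203 to 256x256 (next power of 2).

Standard algorithm: 203^3 = 8365427 multiplications
Strassen's algorithm: 7^(log2(256)) = 7^8 = 5764801 multiplications
Savings: 8365427 - 5764801 = 2600626 multiplications

Standard: 8365427 multiplications (203^3). Strassen: 5764801 multiplications (7^8, after padding to 256x256). Strassen reduces 8 recursive multiplications to 7 at each level.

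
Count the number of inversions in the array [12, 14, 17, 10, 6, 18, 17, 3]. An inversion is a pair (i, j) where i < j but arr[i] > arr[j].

Finding inversions in [12, 14, 17, 10, 6, 18, 17, 3]:

(0, 3): arr[0]=12 > arr[3]=10
(0, 4): arr[0]=12 > arr[4]=6
(0, 7): arr[0]=12 > arr[7]=3
(1, 3): arr[1]=14 > arr[3]=10
(1, 4): arr[1]=14 > arr[4]=6
(1, 7): arr[1]=14 > arr[7]=3
(2, 3): arr[2]=17 > arr[3]=10
(2, 4): arr[2]=17 > arr[4]=6
(2, 7): arr[2]=17 > arr[7]=3
(3, 4): arr[3]=10 > arr[4]=6
(3, 7): arr[3]=10 > arr[7]=3
(4, 7): arr[4]=6 > arr[7]=3
(5, 6): arr[5]=18 > arr[6]=17
(5, 7): arr[5]=18 > arr[7]=3
(6, 7): arr[6]=17 > arr[7]=3

Total inversions: 15

The array has 15 inversion(s): (0,3), (0,4), (0,7), (1,3), (1,4), (1,7), (2,3), (2,4), (2,7), (3,4), (3,7), (4,7), (5,6), (5,7), (6,7). Each pair (i,j) satisfies i < j and arr[i] > arr[j].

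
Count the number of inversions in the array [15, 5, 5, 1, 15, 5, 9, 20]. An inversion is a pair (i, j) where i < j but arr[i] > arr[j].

Finding inversions in [15, 5, 5, 1, 15, 5, 9, 20]:

(0, 1): arr[0]=15 > arr[1]=5
(0, 2): arr[0]=15 > arr[2]=5
(0, 3): arr[0]=15 > arr[3]=1
(0, 5): arr[0]=15 > arr[5]=5
(0, 6): arr[0]=15 > arr[6]=9
(1, 3): arr[1]=5 > arr[3]=1
(2, 3): arr[2]=5 > arr[3]=1
(4, 5): arr[4]=15 > arr[5]=5
(4, 6): arr[4]=15 > arr[6]=9

Total inversions: 9

The array has 9 inversion(s): (0,1), (0,2), (0,3), (0,5), (0,6), (1,3), (2,3), (4,5), (4,6). Each pair (i,j) satisfies i < j and arr[i] > arr[j].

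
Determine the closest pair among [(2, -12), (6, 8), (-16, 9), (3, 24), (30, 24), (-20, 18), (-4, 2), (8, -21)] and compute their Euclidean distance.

Computing all pairwise distances among 8 points:

d((2, -12), (6, 8)) = 20.3961
d((2, -12), (-16, 9)) = 27.6586
d((2, -12), (3, 24)) = 36.0139
d((2, -12), (30, 24)) = 45.607
d((2, -12), (-20, 18)) = 37.2022
d((2, -12), (-4, 2)) = 15.2315
d((2, -12), (8, -21)) = 10.8167
d((6, 8), (-16, 9)) = 22.0227
d((6, 8), (3, 24)) = 16.2788
d((6, 8), (30, 24)) = 28.8444
d((6, 8), (-20, 18)) = 27.8568
d((6, 8), (-4, 2)) = 11.6619
d((6, 8), (8, -21)) = 29.0689
d((-16, 9), (3, 24)) = 24.2074
d((-16, 9), (30, 24)) = 48.3839
d((-16, 9), (-20, 18)) = 9.8489 <-- minimum
d((-16, 9), (-4, 2)) = 13.8924
d((-16, 9), (8, -21)) = 38.4187
d((3, 24), (30, 24)) = 27.0
d((3, 24), (-20, 18)) = 23.7697
d((3, 24), (-4, 2)) = 23.0868
d((3, 24), (8, -21)) = 45.2769
d((30, 24), (-20, 18)) = 50.3587
d((30, 24), (-4, 2)) = 40.4969
d((30, 24), (8, -21)) = 50.0899
d((-20, 18), (-4, 2)) = 22.6274
d((-20, 18), (8, -21)) = 48.0104
d((-4, 2), (8, -21)) = 25.9422

Closest pair: (-16, 9) and (-20, 18) with distance 9.8489

The closest pair is (-16, 9) and (-20, 18) with Euclidean distance 9.8489. For 8 points, brute-force pairwise comparison is shown above. For large n, the divide-and-conquer algorithm (sort by x, recurse on halves, check the dividing strip) achieves O(n log n).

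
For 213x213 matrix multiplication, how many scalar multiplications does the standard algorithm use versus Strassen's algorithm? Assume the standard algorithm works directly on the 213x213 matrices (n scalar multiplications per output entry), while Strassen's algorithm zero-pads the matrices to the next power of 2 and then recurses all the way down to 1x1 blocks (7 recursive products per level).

Matrix multiplication for 213x213 matrices:

Strassen's algorithm requires power-of-2 dimensions. Pad 213x213 to 256x256 (next power of 2).

Standard algorithm: 213^3 = 9663597 multiplications
Strassen's algorithm: 7^(log2(256)) = 7^8 = 5764801 multiplications
Savings: 9663597 - 5764801 = 3898796 multiplications

Standard: 9663597 multiplications (213^3). Strassen: 5764801 multiplications (7^8, after padding to 256x256). Strassen reduces 8 recursive multiplications to 7 at each level.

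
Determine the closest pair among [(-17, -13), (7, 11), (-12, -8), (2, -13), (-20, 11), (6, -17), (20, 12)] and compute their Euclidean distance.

Computing all pairwise distances among 7 points:

d((-17, -13), (7, 11)) = 33.9411
d((-17, -13), (-12, -8)) = 7.0711
d((-17, -13), (2, -13)) = 19.0
d((-17, -13), (-20, 11)) = 24.1868
d((-17, -13), (6, -17)) = 23.3452
d((-17, -13), (20, 12)) = 44.6542
d((7, 11), (-12, -8)) = 26.8701
d((7, 11), (2, -13)) = 24.5153
d((7, 11), (-20, 11)) = 27.0
d((7, 11), (6, -17)) = 28.0179
d((7, 11), (20, 12)) = 13.0384
d((-12, -8), (2, -13)) = 14.8661
d((-12, -8), (-20, 11)) = 20.6155
d((-12, -8), (6, -17)) = 20.1246
d((-12, -8), (20, 12)) = 37.7359
d((2, -13), (-20, 11)) = 32.5576
d((2, -13), (6, -17)) = 5.6569 <-- minimum
d((2, -13), (20, 12)) = 30.8058
d((-20, 11), (6, -17)) = 38.2099
d((-20, 11), (20, 12)) = 40.0125
d((6, -17), (20, 12)) = 32.2025

Closest pair: (2, -13) and (6, -17) with distance 5.6569

The closest pair is (2, -13) and (6, -17) with Euclidean distance 5.6569. For 7 points, brute-force pairwise comparison is shown above. For large n, the divide-and-conquer algorithm (sort by x, recurse on halves, check the dividing strip) achieves O(n log n).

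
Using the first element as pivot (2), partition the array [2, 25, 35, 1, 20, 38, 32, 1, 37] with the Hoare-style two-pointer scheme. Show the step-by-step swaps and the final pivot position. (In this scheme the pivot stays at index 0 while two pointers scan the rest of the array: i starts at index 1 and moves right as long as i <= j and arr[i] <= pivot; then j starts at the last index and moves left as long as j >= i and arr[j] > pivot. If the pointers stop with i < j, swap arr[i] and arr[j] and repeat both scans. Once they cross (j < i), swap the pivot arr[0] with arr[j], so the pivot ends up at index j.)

Hoare-style two-pointer partition with pivot = 2:

Initial array: [2, 25, 35, 1, 20, 38, 32, 1, 37]

Pointers start at i = 1, j = 8.
i stops at index 1 (arr[1]=25 > 2), j stops at index 7 (arr[7]=1 <= 2): swap arr[1] and arr[7], array becomes [2, 1, 35, 1, 20, 38, 32, 25, 37]
i stops at index 2 (arr[2]=35 > 2), j stops at index 3 (arr[3]=1 <= 2): swap arr[2] and arr[3], array becomes [2, 1, 1, 35, 20, 38, 32, 25, 37]
i ends at 3, j ends at 2: the pointers have crossed (j < i), so scanning stops.

Swap pivot arr[0] with arr[2] to place pivot at position 2: [1, 1, 2, 35, 20, 38, 32, 25, 37]
Pivot position: 2

After partitioning with pivot 2, the array becomes [1, 1, 2, 35, 20, 38, 32, 25, 37]. The pivot is placed at index 2. All elements to the left of the pivot are <= 2, and all elements to the right are > 2.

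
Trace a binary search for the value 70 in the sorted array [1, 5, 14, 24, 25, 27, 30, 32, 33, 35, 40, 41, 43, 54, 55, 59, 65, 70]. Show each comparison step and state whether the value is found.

Binary search for 70 in [1, 5, 14, 24, 25, 27, 30, 32, 33, 35, 40, 41, 43, 54, 55, 59, 65, 70]:

lo=0, hi=17, mid=8, arr[mid]=33 -> 33 < 70, search right half
lo=9, hi=17, mid=13, arr[mid]=54 -> 54 < 70, search right half
lo=14, hi=17, mid=15, arr[mid]=59 -> 59 < 70, search right half
lo=16, hi=17, mid=16, arr[mid]=65 -> 65 < 70, search right half
lo=17, hi=17, mid=17, arr[mid]=70 -> Found target at index 17!

Binary search finds 70 at index 17 after 5 comparisons. The search repeatedly halves the search space by comparing with the middle element.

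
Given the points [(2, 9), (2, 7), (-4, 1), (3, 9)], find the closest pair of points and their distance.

Computing all pairwise distances among 4 points:

d((2, 9), (2, 7)) = 2.0
d((2, 9), (-4, 1)) = 10.0
d((2, 9), (3, 9)) = 1.0 <-- minimum
d((2, 7), (-4, 1)) = 8.4853
d((2, 7), (3, 9)) = 2.2361
d((-4, 1), (3, 9)) = 10.6301

Closest pair: (2, 9) and (3, 9) with distance 1.0

The closest pair is (2, 9) and (3, 9) with Euclidean distance 1.0. For 4 points, brute-force pairwise comparison is shown above. For large n, the divide-and-conquer algorithm (sort by x, recurse on halves, check the dividing strip) achieves O(n log n).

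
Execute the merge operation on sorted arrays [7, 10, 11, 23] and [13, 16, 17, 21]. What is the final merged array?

Merging process:

Compare 7 vs 13: take 7 from left. Merged: [7]
Compare 10 vs 13: take 10 from left. Merged: [7, 10]
Compare 11 vs 13: take 11 from left. Merged: [7, 10, 11]
Compare 23 vs 13: take 13 from right. Merged: [7, 10, 11, 13]
Compare 23 vs 16: take 16 from right. Merged: [7, 10, 11, 13, 16]
Compare 23 vs 17: take 17 from right. Merged: [7, 10, 11, 13, 16, 17]
Compare 23 vs 21: take 21 from right. Merged: [7, 10, 11, 13, 16, 17, 21]
Append remaining from left: [23]. Merged: [7, 10, 11, 13, 16, 17, 21, 23]

Final merged array: [7, 10, 11, 13, 16, 17, 21, 23]
Total comparisons: 7

The merged array is [7, 10, 11, 13, 16, 17, 21, 23], requiring 7 comparisons. The merge step runs in O(n) time where n is the total number of elements.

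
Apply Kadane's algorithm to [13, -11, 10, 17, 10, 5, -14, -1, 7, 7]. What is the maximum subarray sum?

Using Kadane's algorithm on [13, -11, 10, 17, 10, 5, -14, -1, 7, 7]:

Scanning through the array:
Position 1 (value -11): max_ending_here = 2, max_so_far = 13
Position 2 (value 10): max_ending_here = 12, max_so_far = 13
Position 3 (value 17): max_ending_here = 29, max_so_far = 29
Position 4 (value 10): max_ending_here = 39, max_so_far = 39
Position 5 (value 5): max_ending_here = 44, max_so_far = 44
Position 6 (value -14): max_ending_here = 30, max_so_far = 44
Position 7 (value -1): max_ending_here = 29, max_so_far = 44
Position 8 (value 7): max_ending_here = 36, max_so_far = 44
Position 9 (value 7): max_ending_here = 43, max_so_far = 44

Maximum subarray: [13, -11, 10, 17, 10, 5]
Maximum sum: 44

The maximum subarray is [13, -11, 10, 17, 10, 5] with sum 44. This subarray runs from index 0 to index 5.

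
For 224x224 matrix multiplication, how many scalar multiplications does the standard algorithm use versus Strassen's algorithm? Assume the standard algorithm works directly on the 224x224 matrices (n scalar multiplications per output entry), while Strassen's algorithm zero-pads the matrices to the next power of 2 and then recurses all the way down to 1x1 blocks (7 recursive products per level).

Matrix multiplication for 224x224 matrices:

Strassen's algorithm requires power-of-2 dimensions. Pad 224x224 to 256x256 (next power of 2).

Standard algorithm: 224^3 = 11239424 multiplications
Strassen's algorithm: 7^(log2(256)) = 7^8 = 5764801 multiplications
Savings: 11239424 - 5764801 = 5474623 multiplications

Standard: 11239424 multiplications (224^3). Strassen: 5764801 multiplications (7^8, after padding to 256x256). Strassen reduces 8 recursive multiplications to 7 at each level.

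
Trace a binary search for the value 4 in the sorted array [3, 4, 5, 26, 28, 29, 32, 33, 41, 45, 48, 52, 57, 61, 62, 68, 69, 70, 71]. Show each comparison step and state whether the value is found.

Binary search for 4 in [3, 4, 5, 26, 28, 29, 32, 33, 41, 45, 48, 52, 57, 61, 62, 68, 69, 70, 71]:

lo=0, hi=18, mid=9, arr[mid]=45 -> 45 > 4, search left half
lo=0, hi=8, mid=4, arr[mid]=28 -> 28 > 4, search left half
lo=0, hi=3, mid=1, arr[mid]=4 -> Found target at index 1!

Binary search finds 4 at index 1 after 3 comparisons. The search repeatedly halves the search space by comparing with the middle element.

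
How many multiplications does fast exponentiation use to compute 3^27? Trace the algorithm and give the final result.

Computing 3^27 by squaring (build up from 3^1; each line after the first costs one multiplication):

3^1 = 3
3^2 = (3^1)^2 = 3^2 = 9
3^3 = 3 * 3^2 = 3 * 9 = 27
3^6 = (3^3)^2 = 27^2 = 729
3^12 = (3^6)^2 = 729^2 = 531441
3^13 = 3 * 3^12 = 3 * 531441 = 1594323
3^26 = (3^13)^2 = 1594323^2 = 2541865828329
3^27 = 3 * 3^26 = 3 * 2541865828329 = 7625597484987

Result: 7625597484987
Multiplications needed: 7 (7 lines after 3^1)

3^27 = 7625597484987. Using exponentiation by squaring, this requires 7 multiplications. The key idea: if the exponent is even, square the half-power; if odd, multiply by the base once.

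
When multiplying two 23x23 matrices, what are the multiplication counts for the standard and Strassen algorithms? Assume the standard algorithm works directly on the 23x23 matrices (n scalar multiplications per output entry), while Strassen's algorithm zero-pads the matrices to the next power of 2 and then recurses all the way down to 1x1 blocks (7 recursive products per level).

Matrix multiplication for 23x23 matrices:

Strassen's algorithm requires power-of-2 dimensions. Pad 23x23 to 32x32 (next power of 2).

Standard algorithm: 23^3 = 12167 multiplications
Strassen's algorithm: 7^(log2(32)) = 7^5 = 16807 multiplications
Difference: 12167 - 16807 = -4640 (Strassen uses MORE here due to padding overhead — for small or just-over-power-of-2 n, padding can outweigh the per-level savings)

Standard: 12167 multiplications (23^3). Strassen: 16807 multiplications (7^5, after padding to 32x32). Strassen reduces 8 recursive multiplications to 7 at each level.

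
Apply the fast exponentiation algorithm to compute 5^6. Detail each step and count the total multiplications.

Computing 5^6 by squaring (build up from 5^1; each line after the first costs one multiplication):

5^1 = 5
5^2 = (5^1)^2 = 5^2 = 25
5^3 = 5 * 5^2 = 5 * 25 = 125
5^6 = (5^3)^2 = 125^2 = 15625

Result: 15625
Multiplications needed: 3 (3 lines after 5^1)

5^6 = 15625. Using exponentiation by squaring, this requires 3 multiplications. The key idea: if the exponent is even, square the half-power; if odd, multiply by the base once.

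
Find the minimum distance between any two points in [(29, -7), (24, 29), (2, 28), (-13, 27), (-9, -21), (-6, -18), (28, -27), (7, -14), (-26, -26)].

Computing all pairwise distances among 9 points:

d((29, -7), (24, 29)) = 36.3456
d((29, -7), (2, 28)) = 44.2041
d((29, -7), (-13, 27)) = 54.037
d((29, -7), (-9, -21)) = 40.4969
d((29, -7), (-6, -18)) = 36.6879
d((29, -7), (28, -27)) = 20.025
d((29, -7), (7, -14)) = 23.0868
d((29, -7), (-26, -26)) = 58.1893
d((24, 29), (2, 28)) = 22.0227
d((24, 29), (-13, 27)) = 37.054
d((24, 29), (-9, -21)) = 59.9083
d((24, 29), (-6, -18)) = 55.7584
d((24, 29), (28, -27)) = 56.1427
d((24, 29), (7, -14)) = 46.2385
d((24, 29), (-26, -26)) = 74.3303
d((2, 28), (-13, 27)) = 15.0333
d((2, 28), (-9, -21)) = 50.2195
d((2, 28), (-6, -18)) = 46.6905
d((2, 28), (28, -27)) = 60.8358
d((2, 28), (7, -14)) = 42.2966
d((2, 28), (-26, -26)) = 60.8276
d((-13, 27), (-9, -21)) = 48.1664
d((-13, 27), (-6, -18)) = 45.5412
d((-13, 27), (28, -27)) = 67.8012
d((-13, 27), (7, -14)) = 45.618
d((-13, 27), (-26, -26)) = 54.5711
d((-9, -21), (-6, -18)) = 4.2426 <-- minimum
d((-9, -21), (28, -27)) = 37.4833
d((-9, -21), (7, -14)) = 17.4642
d((-9, -21), (-26, -26)) = 17.72
d((-6, -18), (28, -27)) = 35.171
d((-6, -18), (7, -14)) = 13.6015
d((-6, -18), (-26, -26)) = 21.5407
d((28, -27), (7, -14)) = 24.6982
d((28, -27), (-26, -26)) = 54.0093
d((7, -14), (-26, -26)) = 35.1141

Closest pair: (-9, -21) and (-6, -18) with distance 4.2426

The closest pair is (-9, -21) and (-6, -18) with Euclidean distance 4.2426. For 9 points, brute-force pairwise comparison is shown above. For large n, the divide-and-conquer algorithm (sort by x, recurse on halves, check the dividing strip) achieves O(n log n).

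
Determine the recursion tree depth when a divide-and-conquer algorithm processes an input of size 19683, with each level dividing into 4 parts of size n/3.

For divide and conquer with division factor 3:

Problem sizes at each level:
Level 0: 19683
Level 1: 6561
Level 2: 2187
Level 3: 729
Level 4: 243
Level 5: 81
Level 6: 27
Level 7: 9
Level 8: 3
Level 9: 1

The root is level 0 and the size-1 base case is level 9 (the tree spans levels 0 through 9, i.e. 10 levels counting the root), so the depth is the number of divisions: log_3(19683) = 9

The recursion tree depth is log_3(19683) = 9. At each level, the problem size is divided by 3, so it takes 9 divisions to reduce to a base case of size 1. The algorithm makes 4 recursive calls at each level.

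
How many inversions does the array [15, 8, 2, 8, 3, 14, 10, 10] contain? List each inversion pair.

Finding inversions in [15, 8, 2, 8, 3, 14, 10, 10]:

(0, 1): arr[0]=15 > arr[1]=8
(0, 2): arr[0]=15 > arr[2]=2
(0, 3): arr[0]=15 > arr[3]=8
(0, 4): arr[0]=15 > arr[4]=3
(0, 5): arr[0]=15 > arr[5]=14
(0, 6): arr[0]=15 > arr[6]=10
(0, 7): arr[0]=15 > arr[7]=10
(1, 2): arr[1]=8 > arr[2]=2
(1, 4): arr[1]=8 > arr[4]=3
(3, 4): arr[3]=8 > arr[4]=3
(5, 6): arr[5]=14 > arr[6]=10
(5, 7): arr[5]=14 > arr[7]=10

Total inversions: 12

The array has 12 inversion(s): (0,1), (0,2), (0,3), (0,4), (0,5), (0,6), (0,7), (1,2), (1,4), (3,4), (5,6), (5,7). Each pair (i,j) satisfies i < j and arr[i] > arr[j].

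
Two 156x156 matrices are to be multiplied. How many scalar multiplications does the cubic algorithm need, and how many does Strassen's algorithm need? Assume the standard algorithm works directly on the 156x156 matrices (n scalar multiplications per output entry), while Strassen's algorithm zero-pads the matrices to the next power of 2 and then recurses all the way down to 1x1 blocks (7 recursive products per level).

Matrix multiplication for 156x156 matrices:

Strassen's algorithm requires power-of-2 dimensions. Pad 156x156 to 256x256 (next power of 2).

Standard algorithm: 156^3 = 3796416 multiplications
Strassen's algorithm: 7^(log2(256)) = 7^8 = 5764801 multiplications
Difference: 3796416 - 5764801 = -1968385 (Strassen uses MORE here due to padding overhead — for small or just-over-power-of-2 n, padding can outweigh the per-level savings)

Standard: 3796416 multiplications (156^3). Strassen: 5764801 multiplications (7^8, after padding to 256x256). Strassen reduces 8 recursive multiplications to 7 at each level.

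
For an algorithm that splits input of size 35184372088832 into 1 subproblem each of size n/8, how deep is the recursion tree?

For divide and conquer with division factor 8:

Problem sizes at each level:
Level 0: 35184372088832
Level 1: 4398046511104
Level 2: 549755813888
Level 3: 68719476736
Level 4: 8589934592
Level 5: 1073741824
Level 6: 134217728
Level 7: 16777216
Level 8: 2097152
Level 9: 262144
Level 10: 32768
Level 11: 4096
Level 12: 512
Level 13: 64
Level 14: 8
Level 15: 1

The root is level 0 and the size-1 base case is level 15 (the tree spans levels 0 through 15, i.e. 16 levels counting the root), so the depth is the number of divisions: log_8(35184372088832) = 15

The recursion tree depth is log_8(35184372088832) = 15. At each level, the problem size is divided by 8, so it takes 15 divisions to reduce to a base case of size 1. The algorithm makes 1 recursive call at each level.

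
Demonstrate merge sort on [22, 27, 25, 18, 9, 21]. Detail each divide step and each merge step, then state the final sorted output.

Merge sort trace:

Split: [22, 27, 25, 18, 9, 21] -> [22, 27, 25] and [18, 9, 21]
  Split: [22, 27, 25] -> [22] and [27, 25]
    Split: [27, 25] -> [27] and [25]
    Merge: [27] + [25] -> [25, 27]
  Merge: [22] + [25, 27] -> [22, 25, 27]
  Split: [18, 9, 21] -> [18] and [9, 21]
    Split: [9, 21] -> [9] and [21]
    Merge: [9] + [21] -> [9, 21]
  Merge: [18] + [9, 21] -> [9, 18, 21]
Merge: [22, 25, 27] + [9, 18, 21] -> [9, 18, 21, 22, 25, 27]

Final sorted array: [9, 18, 21, 22, 25, 27]

The merge sort proceeds by recursively splitting the array and merging sorted halves.
After all merges, the sorted array is [9, 18, 21, 22, 25, 27].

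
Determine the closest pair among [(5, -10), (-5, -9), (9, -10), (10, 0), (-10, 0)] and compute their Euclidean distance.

Computing all pairwise distances among 5 points:

d((5, -10), (-5, -9)) = 10.0499
d((5, -10), (9, -10)) = 4.0 <-- minimum
d((5, -10), (10, 0)) = 11.1803
d((5, -10), (-10, 0)) = 18.0278
d((-5, -9), (9, -10)) = 14.0357
d((-5, -9), (10, 0)) = 17.4929
d((-5, -9), (-10, 0)) = 10.2956
d((9, -10), (10, 0)) = 10.0499
d((9, -10), (-10, 0)) = 21.4709
d((10, 0), (-10, 0)) = 20.0

Closest pair: (5, -10) and (9, -10) with distance 4.0

The closest pair is (5, -10) and (9, -10) with Euclidean distance 4.0. For 5 points, brute-force pairwise comparison is shown above. For large n, the divide-and-conquer algorithm (sort by x, recurse on halves, check the dividing strip) achieves O(n log n).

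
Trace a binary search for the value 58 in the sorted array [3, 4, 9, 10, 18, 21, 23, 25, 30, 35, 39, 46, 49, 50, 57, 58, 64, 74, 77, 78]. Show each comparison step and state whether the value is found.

Binary search for 58 in [3, 4, 9, 10, 18, 21, 23, 25, 30, 35, 39, 46, 49, 50, 57, 58, 64, 74, 77, 78]:

lo=0, hi=19, mid=9, arr[mid]=35 -> 35 < 58, search right half
lo=10, hi=19, mid=14, arr[mid]=57 -> 57 < 58, search right half
lo=15, hi=19, mid=17, arr[mid]=74 -> 74 > 58, search left half
lo=15, hi=16, mid=15, arr[mid]=58 -> Found target at index 15!

Binary search finds 58 at index 15 after 4 comparisons. The search repeatedly halves the search space by comparing with the middle element.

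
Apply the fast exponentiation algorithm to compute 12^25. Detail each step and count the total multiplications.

Computing 12^25 by squaring (build up from 12^1; each line after the first costs one multiplication):

12^1 = 12
12^2 = (12^1)^2 = 12^2 = 144
12^3 = 12 * 12^2 = 12 * 144 = 1728
12^6 = (12^3)^2 = 1728^2 = 2985984
12^12 = (12^6)^2 = 2985984^2 = 8916100448256
12^24 = (12^12)^2 = 8916100448256^2 = 79496847203390844133441536
12^25 = 12 * 12^24 = 12 * 79496847203390844133441536 = 953962166440690129601298432

Result: 953962166440690129601298432
Multiplications needed: 6 (6 lines after 12^1)

12^25 = 953962166440690129601298432. Using exponentiation by squaring, this requires 6 multiplications. The key idea: if the exponent is even, square the half-power; if odd, multiply by the base once.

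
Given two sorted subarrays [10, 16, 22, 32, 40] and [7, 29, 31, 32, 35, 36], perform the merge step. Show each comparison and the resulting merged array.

Merging process:

Compare 10 vs 7: take 7 from right. Merged: [7]
Compare 10 vs 29: take 10 from left. Merged: [7, 10]
Compare 16 vs 29: take 16 from left. Merged: [7, 10, 16]
Compare 22 vs 29: take 22 from left. Merged: [7, 10, 16, 22]
Compare 32 vs 29: take 29 from right. Merged: [7, 10, 16, 22, 29]
Compare 32 vs 31: take 31 from right. Merged: [7, 10, 16, 22, 29, 31]
Compare 32 vs 32: take 32 from left. Merged: [7, 10, 16, 22, 29, 31, 32]
Compare 40 vs 32: take 32 from right. Merged: [7, 10, 16, 22, 29, 31, 32, 32]
Compare 40 vs 35: take 35 from right. Merged: [7, 10, 16, 22, 29, 31, 32, 32, 35]
Compare 40 vs 36: take 36 from right. Merged: [7, 10, 16, 22, 29, 31, 32, 32, 35, 36]
Append remaining from left: [40]. Merged: [7, 10, 16, 22, 29, 31, 32, 32, 35, 36, 40]

Final merged array: [7, 10, 16, 22, 29, 31, 32, 32, 35, 36, 40]
Total comparisons: 10

The merged array is [7, 10, 16, 22, 29, 31, 32, 32, 35, 36, 40], requiring 10 comparisons. The merge step runs in O(n) time where n is the total number of elements.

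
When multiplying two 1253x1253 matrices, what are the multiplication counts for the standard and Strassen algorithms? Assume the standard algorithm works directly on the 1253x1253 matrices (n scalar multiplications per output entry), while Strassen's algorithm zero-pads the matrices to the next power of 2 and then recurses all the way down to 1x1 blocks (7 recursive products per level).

Matrix multiplication for 1253x1253 matrices:

Strassen's algorithm requires power-of-2 dimensions. Pad 1253x1253 to 2048x2048 (next power of 2).

Standard algorithm: 1253^3 = 1967221277 multiplications
Strassen's algorithm: 7^(log2(2048)) = 7^11 = 1977326743 multiplications
Difference: 1967221277 - 1977326743 = -10105466 (Strassen uses MORE here due to padding overhead — for small or just-over-power-of-2 n, padding can outweigh the per-level savings)

Standard: 1967221277 multiplications (1253^3). Strassen: 1977326743 multiplications (7^11, after padding to 2048x2048). Strassen reduces 8 recursive multiplications to 7 at each level.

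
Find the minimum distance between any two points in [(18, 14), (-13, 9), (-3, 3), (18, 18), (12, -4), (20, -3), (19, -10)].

Computing all pairwise distances among 7 points:

d((18, 14), (-13, 9)) = 31.4006
d((18, 14), (-3, 3)) = 23.7065
d((18, 14), (18, 18)) = 4.0 <-- minimum
d((18, 14), (12, -4)) = 18.9737
d((18, 14), (20, -3)) = 17.1172
d((18, 14), (19, -10)) = 24.0208
d((-13, 9), (-3, 3)) = 11.6619
d((-13, 9), (18, 18)) = 32.28
d((-13, 9), (12, -4)) = 28.178
d((-13, 9), (20, -3)) = 35.1141
d((-13, 9), (19, -10)) = 37.2156
d((-3, 3), (18, 18)) = 25.807
d((-3, 3), (12, -4)) = 16.5529
d((-3, 3), (20, -3)) = 23.7697
d((-3, 3), (19, -10)) = 25.5539
d((18, 18), (12, -4)) = 22.8035
d((18, 18), (20, -3)) = 21.095
d((18, 18), (19, -10)) = 28.0179
d((12, -4), (20, -3)) = 8.0623
d((12, -4), (19, -10)) = 9.2195
d((20, -3), (19, -10)) = 7.0711

Closest pair: (18, 14) and (18, 18) with distance 4.0

The closest pair is (18, 14) and (18, 18) with Euclidean distance 4.0. For 7 points, brute-force pairwise comparison is shown above. For large n, the divide-and-conquer algorithm (sort by x, recurse on halves, check the dividing strip) achieves O(n log n).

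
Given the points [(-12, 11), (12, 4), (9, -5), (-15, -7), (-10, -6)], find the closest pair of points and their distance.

Computing all pairwise distances among 5 points:

d((-12, 11), (12, 4)) = 25.0
d((-12, 11), (9, -5)) = 26.4008
d((-12, 11), (-15, -7)) = 18.2483
d((-12, 11), (-10, -6)) = 17.1172
d((12, 4), (9, -5)) = 9.4868
d((12, 4), (-15, -7)) = 29.1548
d((12, 4), (-10, -6)) = 24.1661
d((9, -5), (-15, -7)) = 24.0832
d((9, -5), (-10, -6)) = 19.0263
d((-15, -7), (-10, -6)) = 5.099 <-- minimum

Closest pair: (-15, -7) and (-10, -6) with distance 5.099

The closest pair is (-15, -7) and (-10, -6) with Euclidean distance 5.099. For 5 points, brute-force pairwise comparison is shown above. For large n, the divide-and-conquer algorithm (sort by x, recurse on halves, check the dividing strip) achieves O(n log n).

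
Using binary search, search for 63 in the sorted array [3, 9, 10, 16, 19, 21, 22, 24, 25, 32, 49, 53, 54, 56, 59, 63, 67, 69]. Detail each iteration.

Binary search for 63 in [3, 9, 10, 16, 19, 21, 22, 24, 25, 32, 49, 53, 54, 56, 59, 63, 67, 69]:

lo=0, hi=17, mid=8, arr[mid]=25 -> 25 < 63, search right half
lo=9, hi=17, mid=13, arr[mid]=56 -> 56 < 63, search right half
lo=14, hi=17, mid=15, arr[mid]=63 -> Found target at index 15!

Binary search finds 63 at index 15 after 3 comparisons. The search repeatedly halves the search space by comparing with the middle element.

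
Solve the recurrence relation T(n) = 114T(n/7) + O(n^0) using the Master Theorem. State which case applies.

Master Theorem for T(n) = 114T(n/7) + O(n^0):

a = 114, b = 7, c = 0
log_b(a) = log_7(114) = 2.4339

Case 1: c = 0 < log_7(114) = 2.4339
T(n) = O(n^(log_7 114))

For T(n) = 114T(n/7) + O(n^0): log_7(114) = 2.4339. This is Case 1 of the Master Theorem (c < log_b(a), work dominated by leaves), giving O(n^(log_7 114)).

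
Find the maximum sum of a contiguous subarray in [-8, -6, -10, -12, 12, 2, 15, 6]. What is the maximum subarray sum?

Using Kadane's algorithm on [-8, -6, -10, -12, 12, 2, 15, 6]:

Scanning through the array:
Position 1 (value -6): max_ending_here = -6, max_so_far = -6
Position 2 (value -10): max_ending_here = -10, max_so_far = -6
Position 3 (value -12): max_ending_here = -12, max_so_far = -6
Position 4 (value 12): max_ending_here = 12, max_so_far = 12
Position 5 (value 2): max_ending_here = 14, max_so_far = 14
Position 6 (value 15): max_ending_here = 29, max_so_far = 29
Position 7 (value 6): max_ending_here = 35, max_so_far = 35

Maximum subarray: [12, 2, 15, 6]
Maximum sum: 35

The maximum subarray is [12, 2, 15, 6] with sum 35. This subarray runs from index 4 to index 7.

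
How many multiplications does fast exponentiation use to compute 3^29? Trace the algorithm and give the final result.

Computing 3^29 by squaring (build up from 3^1; each line after the first costs one multiplication):

3^1 = 3
3^2 = (3^1)^2 = 3^2 = 9
3^3 = 3 * 3^2 = 3 * 9 = 27
3^6 = (3^3)^2 = 27^2 = 729
3^7 = 3 * 3^6 = 3 * 729 = 2187
3^14 = (3^7)^2 = 2187^2 = 4782969
3^28 = (3^14)^2 = 4782969^2 = 22876792454961
3^29 = 3 * 3^28 = 3 * 22876792454961 = 68630377364883

Result: 68630377364883
Multiplications needed: 7 (7 lines after 3^1)

3^29 = 68630377364883. Using exponentiation by squaring, this requires 7 multiplications. The key idea: if the exponent is even, square the half-power; if odd, multiply by the base once.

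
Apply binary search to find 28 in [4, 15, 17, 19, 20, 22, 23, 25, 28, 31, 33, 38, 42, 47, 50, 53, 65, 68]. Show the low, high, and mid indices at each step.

Binary search for 28 in [4, 15, 17, 19, 20, 22, 23, 25, 28, 31, 33, 38, 42, 47, 50, 53, 65, 68]:

lo=0, hi=17, mid=8, arr[mid]=28 -> Found target at index 8!

Binary search finds 28 at index 8 after 1 comparisons. The search repeatedly halves the search space by comparing with the middle element.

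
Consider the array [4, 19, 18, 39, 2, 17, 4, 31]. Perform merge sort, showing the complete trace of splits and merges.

Merge sort trace:

Split: [4, 19, 18, 39, 2, 17, 4, 31] -> [4, 19, 18, 39] and [2, 17, 4, 31]
  Split: [4, 19, 18, 39] -> [4, 19] and [18, 39]
    Split: [4, 19] -> [4] and [19]
    Merge: [4] + [19] -> [4, 19]
    Split: [18, 39] -> [18] and [39]
    Merge: [18] + [39] -> [18, 39]
  Merge: [4, 19] + [18, 39] -> [4, 18, 19, 39]
  Split: [2, 17, 4, 31] -> [2, 17] and [4, 31]
    Split: [2, 17] -> [2] and [17]
    Merge: [2] + [17] -> [2, 17]
    Split: [4, 31] -> [4] and [31]
    Merge: [4] + [31] -> [4, 31]
  Merge: [2, 17] + [4, 31] -> [2, 4, 17, 31]
Merge: [4, 18, 19, 39] + [2, 4, 17, 31] -> [2, 4, 4, 17, 18, 19, 31, 39]

Final sorted array: [2, 4, 4, 17, 18, 19, 31, 39]

The merge sort proceeds by recursively splitting the array and merging sorted halves.
After all merges, the sorted array is [2, 4, 4, 17, 18, 19, 31, 39].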